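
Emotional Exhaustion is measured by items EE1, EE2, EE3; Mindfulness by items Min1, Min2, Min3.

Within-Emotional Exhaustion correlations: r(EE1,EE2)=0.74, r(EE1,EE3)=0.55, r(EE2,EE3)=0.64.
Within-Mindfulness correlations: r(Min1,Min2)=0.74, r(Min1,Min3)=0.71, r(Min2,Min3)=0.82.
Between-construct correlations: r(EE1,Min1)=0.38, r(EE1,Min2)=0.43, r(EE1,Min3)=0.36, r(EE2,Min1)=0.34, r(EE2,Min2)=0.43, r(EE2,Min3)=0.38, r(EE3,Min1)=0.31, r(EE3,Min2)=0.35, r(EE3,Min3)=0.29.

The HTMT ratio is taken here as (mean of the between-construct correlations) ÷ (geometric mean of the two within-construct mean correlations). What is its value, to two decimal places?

0.52

Mean between = 3.27/9 = 0.3633.
Mean within-EE = 1.93/3 = 0.6433; mean within-Min = 2.27/3 = 0.7567.
Geometric mean = √(0.6433 × 0.7567) = 0.6977.
HTMT = 0.3633 / 0.6977 = 0.52.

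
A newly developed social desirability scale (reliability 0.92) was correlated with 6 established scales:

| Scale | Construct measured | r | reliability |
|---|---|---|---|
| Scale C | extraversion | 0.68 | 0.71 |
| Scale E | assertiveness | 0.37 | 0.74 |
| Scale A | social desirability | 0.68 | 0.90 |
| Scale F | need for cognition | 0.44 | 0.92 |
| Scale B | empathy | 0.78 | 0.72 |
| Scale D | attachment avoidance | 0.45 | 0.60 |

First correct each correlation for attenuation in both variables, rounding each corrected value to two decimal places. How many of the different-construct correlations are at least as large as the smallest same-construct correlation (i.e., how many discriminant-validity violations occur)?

2

Disattenuated r (r / √(r_scale · r_new)):
  Scale C (disc): 0.68 / √(0.71·0.92) = 0.84
  Scale E (disc): 0.37 / √(0.74·0.92) = 0.45
  Scale A (conv): 0.68 / √(0.90·0.92) = 0.75
  Scale F (disc): 0.44 / √(0.92·0.92) = 0.48
  Scale B (disc): 0.78 / √(0.72·0.92) = 0.96
  Scale D (disc): 0.45 / √(0.60·0.92) = 0.61
Smallest convergent = 0.75. Discriminant values: 0.84, 0.45, 0.48, 0.96, 0.61; count ≥ 0.75 → 2.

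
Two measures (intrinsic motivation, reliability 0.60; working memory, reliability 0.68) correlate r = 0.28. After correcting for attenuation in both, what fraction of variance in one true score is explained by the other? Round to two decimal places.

0.19

Disattenuated r = 0.28 / √(0.60 × 0.68) = 0.28 / 0.6387 = 0.4384.
Shared true-score variance = 0.4384² = 0.1922 ≈ 0.19.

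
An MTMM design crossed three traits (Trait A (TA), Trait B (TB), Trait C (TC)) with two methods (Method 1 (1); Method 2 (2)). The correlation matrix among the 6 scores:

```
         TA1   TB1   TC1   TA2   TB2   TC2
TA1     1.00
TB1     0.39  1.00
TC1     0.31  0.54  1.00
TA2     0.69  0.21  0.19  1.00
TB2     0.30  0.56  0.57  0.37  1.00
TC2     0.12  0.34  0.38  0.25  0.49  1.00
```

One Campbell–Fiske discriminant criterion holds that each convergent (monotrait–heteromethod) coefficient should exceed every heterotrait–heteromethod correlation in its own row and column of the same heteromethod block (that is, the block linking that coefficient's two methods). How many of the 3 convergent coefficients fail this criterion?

Checking each validity diagonal entry against its comparison values:
TA (methods 1·2): 0.69 vs {0.30, 0.21, 0.12, 0.19} → pass.
TB (methods 1·2): 0.56 vs {0.21, 0.30, 0.34, 0.57} → fail.
TC (methods 1·2): 0.38 vs {0.19, 0.12, 0.57, 0.34} → fail.
2 of 3 fail.

2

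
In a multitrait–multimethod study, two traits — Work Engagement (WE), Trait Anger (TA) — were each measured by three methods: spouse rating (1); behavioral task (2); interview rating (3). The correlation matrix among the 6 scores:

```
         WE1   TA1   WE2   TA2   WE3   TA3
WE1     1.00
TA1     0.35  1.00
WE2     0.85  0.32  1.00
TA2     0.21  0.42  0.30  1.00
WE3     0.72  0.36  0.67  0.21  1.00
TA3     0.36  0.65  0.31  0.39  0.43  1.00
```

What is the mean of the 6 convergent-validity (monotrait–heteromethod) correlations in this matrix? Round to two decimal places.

0.62

Convergent values: 0.85, 0.72, 0.67, 0.42, 0.65, 0.39; mean = 3.70/6 = 0.62.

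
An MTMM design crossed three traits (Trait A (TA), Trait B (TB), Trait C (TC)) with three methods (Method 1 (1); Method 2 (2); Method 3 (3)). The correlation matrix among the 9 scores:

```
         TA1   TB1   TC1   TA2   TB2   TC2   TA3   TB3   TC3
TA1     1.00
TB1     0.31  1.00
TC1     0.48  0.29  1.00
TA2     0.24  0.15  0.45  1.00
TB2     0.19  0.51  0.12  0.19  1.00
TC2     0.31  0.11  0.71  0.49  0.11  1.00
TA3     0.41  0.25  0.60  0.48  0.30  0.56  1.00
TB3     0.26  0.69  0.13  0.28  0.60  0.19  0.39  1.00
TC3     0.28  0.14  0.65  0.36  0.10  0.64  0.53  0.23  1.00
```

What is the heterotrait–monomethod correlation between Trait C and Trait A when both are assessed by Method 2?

Different traits, same method: r(TC2, TA2) = 0.49.

0.49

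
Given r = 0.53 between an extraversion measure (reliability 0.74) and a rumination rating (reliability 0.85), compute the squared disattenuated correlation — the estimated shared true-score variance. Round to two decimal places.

0.45

Disattenuated r = 0.53 / √(0.74 × 0.85) = 0.53 / 0.7931 = 0.6683.
Shared true-score variance = 0.6683² = 0.4466 ≈ 0.45.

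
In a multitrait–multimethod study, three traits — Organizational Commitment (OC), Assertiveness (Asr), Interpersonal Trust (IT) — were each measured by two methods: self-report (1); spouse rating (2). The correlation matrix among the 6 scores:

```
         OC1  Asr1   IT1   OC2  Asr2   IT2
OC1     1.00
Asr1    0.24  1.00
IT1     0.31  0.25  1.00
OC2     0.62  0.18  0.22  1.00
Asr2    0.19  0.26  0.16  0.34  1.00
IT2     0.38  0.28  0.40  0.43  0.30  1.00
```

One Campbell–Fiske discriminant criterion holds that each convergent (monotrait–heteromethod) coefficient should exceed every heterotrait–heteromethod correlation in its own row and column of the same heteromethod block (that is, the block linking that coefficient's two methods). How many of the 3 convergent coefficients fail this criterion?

1

Convergent coefficients and their comparison sets:
OC (methods 1·2): 0.62 vs {0.19, 0.18, 0.38, 0.22} → pass.
Asr (methods 1·2): 0.26 vs {0.18, 0.19, 0.28, 0.16} → fail.
IT (methods 1·2): 0.40 vs {0.22, 0.38, 0.16, 0.28} → pass.
1 of 3 fail.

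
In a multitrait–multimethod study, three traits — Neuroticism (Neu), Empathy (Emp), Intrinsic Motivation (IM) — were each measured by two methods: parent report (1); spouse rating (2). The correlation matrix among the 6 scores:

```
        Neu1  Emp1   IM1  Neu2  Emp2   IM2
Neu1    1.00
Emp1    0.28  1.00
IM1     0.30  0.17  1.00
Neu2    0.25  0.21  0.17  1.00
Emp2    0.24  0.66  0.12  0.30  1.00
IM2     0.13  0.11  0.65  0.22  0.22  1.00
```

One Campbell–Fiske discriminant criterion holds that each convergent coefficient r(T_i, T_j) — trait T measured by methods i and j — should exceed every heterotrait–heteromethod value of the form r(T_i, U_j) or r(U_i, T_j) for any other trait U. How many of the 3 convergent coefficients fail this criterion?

0

Checking each validity diagonal entry against its comparison values:
Neu (methods 1·2): 0.25 vs {0.24, 0.21, 0.13, 0.17} → pass.
Emp (methods 1·2): 0.66 vs {0.21, 0.24, 0.11, 0.12} → pass.
IM (methods 1·2): 0.65 vs {0.17, 0.13, 0.12, 0.11} → pass.
0 of 3 fail.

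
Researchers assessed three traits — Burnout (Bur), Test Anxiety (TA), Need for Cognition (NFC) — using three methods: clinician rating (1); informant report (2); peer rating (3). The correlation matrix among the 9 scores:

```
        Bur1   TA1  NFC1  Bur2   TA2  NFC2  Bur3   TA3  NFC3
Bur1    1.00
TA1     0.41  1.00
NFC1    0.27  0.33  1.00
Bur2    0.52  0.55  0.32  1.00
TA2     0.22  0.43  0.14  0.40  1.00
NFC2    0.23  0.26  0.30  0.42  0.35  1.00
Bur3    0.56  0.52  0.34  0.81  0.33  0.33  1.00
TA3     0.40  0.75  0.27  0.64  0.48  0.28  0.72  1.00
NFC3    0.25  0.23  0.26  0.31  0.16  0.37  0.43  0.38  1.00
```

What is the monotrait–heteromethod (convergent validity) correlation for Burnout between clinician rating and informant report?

Same trait (Bur), different methods: r(Bur1, Bur2) = 0.52.

0.52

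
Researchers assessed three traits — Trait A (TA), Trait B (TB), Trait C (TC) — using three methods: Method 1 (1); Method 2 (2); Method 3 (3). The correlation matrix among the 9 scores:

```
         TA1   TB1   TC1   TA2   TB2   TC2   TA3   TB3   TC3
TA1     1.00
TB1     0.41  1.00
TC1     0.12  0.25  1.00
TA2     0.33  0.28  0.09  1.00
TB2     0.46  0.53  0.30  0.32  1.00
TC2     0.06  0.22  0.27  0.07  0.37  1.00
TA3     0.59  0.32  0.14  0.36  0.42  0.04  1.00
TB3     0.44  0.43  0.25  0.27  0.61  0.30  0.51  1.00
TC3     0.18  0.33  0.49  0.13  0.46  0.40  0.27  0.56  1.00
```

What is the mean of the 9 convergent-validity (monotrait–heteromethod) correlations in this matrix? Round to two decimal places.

0.45

Convergent values: 0.33, 0.59, 0.36, 0.53, 0.43, 0.61, 0.27, 0.49, 0.40; mean = 4.01/9 = 0.45.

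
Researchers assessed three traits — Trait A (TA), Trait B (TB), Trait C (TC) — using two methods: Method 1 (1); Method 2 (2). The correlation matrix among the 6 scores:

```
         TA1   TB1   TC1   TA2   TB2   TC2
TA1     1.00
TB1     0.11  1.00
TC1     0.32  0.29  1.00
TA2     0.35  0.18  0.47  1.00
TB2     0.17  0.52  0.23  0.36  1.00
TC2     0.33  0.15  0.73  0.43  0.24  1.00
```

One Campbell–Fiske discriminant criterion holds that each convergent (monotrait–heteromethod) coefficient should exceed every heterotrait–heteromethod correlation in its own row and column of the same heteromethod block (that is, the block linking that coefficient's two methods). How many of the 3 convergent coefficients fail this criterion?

1

Checking each validity diagonal entry against its comparison values:
TA (methods 1·2): 0.35 vs {0.17, 0.18, 0.33, 0.47} → fail.
TB (methods 1·2): 0.52 vs {0.18, 0.17, 0.15, 0.23} → pass.
TC (methods 1·2): 0.73 vs {0.47, 0.33, 0.23, 0.15} → pass.
1 of 3 fail.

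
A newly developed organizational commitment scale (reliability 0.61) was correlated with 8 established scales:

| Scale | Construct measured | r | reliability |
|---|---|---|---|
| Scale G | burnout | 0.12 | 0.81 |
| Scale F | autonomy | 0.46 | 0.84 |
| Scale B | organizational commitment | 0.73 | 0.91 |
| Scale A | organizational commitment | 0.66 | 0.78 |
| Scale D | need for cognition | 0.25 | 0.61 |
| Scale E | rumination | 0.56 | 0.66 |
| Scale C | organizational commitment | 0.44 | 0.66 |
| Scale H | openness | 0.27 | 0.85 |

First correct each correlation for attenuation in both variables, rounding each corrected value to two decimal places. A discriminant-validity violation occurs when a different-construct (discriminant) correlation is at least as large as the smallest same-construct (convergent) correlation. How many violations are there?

Disattenuated r (r / √(r_scale · r_new)):
  Scale G (disc): 0.12 / √(0.81·0.61) = 0.17
  Scale F (disc): 0.46 / √(0.84·0.61) = 0.64
  Scale B (conv): 0.73 / √(0.91·0.61) = 0.98
  Scale A (conv): 0.66 / √(0.78·0.61) = 0.96
  Scale D (disc): 0.25 / √(0.61·0.61) = 0.41
  Scale E (disc): 0.56 / √(0.66·0.61) = 0.88
  Scale C (conv): 0.44 / √(0.66·0.61) = 0.69
  Scale H (disc): 0.27 / √(0.85·0.61) = 0.37
Smallest convergent = 0.69. Discriminant values: 0.17, 0.64, 0.41, 0.88, 0.37; count ≥ 0.69 → 1.

1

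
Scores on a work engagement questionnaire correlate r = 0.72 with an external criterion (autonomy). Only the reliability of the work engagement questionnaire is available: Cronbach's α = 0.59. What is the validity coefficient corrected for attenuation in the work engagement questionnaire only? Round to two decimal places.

0.94

Single correction: r_c = r_obs / √r_xx = 0.72 / √0.59 = 0.72 / 0.7681 ≈ 0.94.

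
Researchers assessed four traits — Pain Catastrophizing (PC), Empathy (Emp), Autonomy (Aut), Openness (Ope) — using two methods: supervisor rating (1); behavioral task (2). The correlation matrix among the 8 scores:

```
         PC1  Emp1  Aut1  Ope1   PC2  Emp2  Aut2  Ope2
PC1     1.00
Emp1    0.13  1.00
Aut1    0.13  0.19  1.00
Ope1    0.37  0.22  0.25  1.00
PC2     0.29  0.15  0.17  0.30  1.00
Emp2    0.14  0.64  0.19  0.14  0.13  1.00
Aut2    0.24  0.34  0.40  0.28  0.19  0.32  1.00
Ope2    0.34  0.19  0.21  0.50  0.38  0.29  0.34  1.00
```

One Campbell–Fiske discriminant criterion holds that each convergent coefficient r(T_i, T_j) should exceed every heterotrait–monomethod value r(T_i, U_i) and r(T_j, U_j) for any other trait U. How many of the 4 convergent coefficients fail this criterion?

Convergent coefficients and their comparison sets:
PC (methods 1·2): 0.29 vs {0.13, 0.13, 0.13, 0.19, 0.37, 0.38} → fail.
Emp (methods 1·2): 0.64 vs {0.13, 0.13, 0.19, 0.32, 0.22, 0.29} → pass.
Aut (methods 1·2): 0.40 vs {0.13, 0.19, 0.19, 0.32, 0.25, 0.34} → pass.
Ope (methods 1·2): 0.50 vs {0.37, 0.38, 0.22, 0.29, 0.25, 0.34} → pass.
1 of 4 fail.

1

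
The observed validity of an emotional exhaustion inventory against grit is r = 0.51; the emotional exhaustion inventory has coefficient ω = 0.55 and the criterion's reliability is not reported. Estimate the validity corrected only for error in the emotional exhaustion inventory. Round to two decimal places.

Single correction: r_c = r_obs / √r_xx = 0.51 / √0.55 = 0.51 / 0.7416 ≈ 0.69.

0.69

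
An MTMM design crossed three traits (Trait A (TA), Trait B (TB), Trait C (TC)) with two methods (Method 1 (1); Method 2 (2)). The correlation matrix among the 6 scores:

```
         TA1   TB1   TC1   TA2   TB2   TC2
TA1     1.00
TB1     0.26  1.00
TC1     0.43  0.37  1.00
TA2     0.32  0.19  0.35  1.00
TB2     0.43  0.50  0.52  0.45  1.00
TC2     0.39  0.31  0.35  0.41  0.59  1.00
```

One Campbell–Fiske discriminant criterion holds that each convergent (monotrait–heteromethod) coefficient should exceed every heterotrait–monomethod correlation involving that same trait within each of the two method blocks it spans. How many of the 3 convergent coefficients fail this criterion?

Convergent coefficients and their comparison sets:
TA (methods 1·2): 0.32 vs {0.26, 0.45, 0.43, 0.41} → fail.
TB (methods 1·2): 0.50 vs {0.26, 0.45, 0.37, 0.59} → fail.
TC (methods 1·2): 0.35 vs {0.43, 0.41, 0.37, 0.59} → fail.
3 of 3 fail.

3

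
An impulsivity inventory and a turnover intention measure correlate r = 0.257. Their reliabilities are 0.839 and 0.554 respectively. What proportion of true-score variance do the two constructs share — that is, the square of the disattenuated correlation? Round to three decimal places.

Disattenuated r = 0.257 / √(0.839 × 0.554) = 0.257 / 0.6818 = 0.3769.
Shared true-score variance = 0.3769² = 0.1421 ≈ 0.142.

0.142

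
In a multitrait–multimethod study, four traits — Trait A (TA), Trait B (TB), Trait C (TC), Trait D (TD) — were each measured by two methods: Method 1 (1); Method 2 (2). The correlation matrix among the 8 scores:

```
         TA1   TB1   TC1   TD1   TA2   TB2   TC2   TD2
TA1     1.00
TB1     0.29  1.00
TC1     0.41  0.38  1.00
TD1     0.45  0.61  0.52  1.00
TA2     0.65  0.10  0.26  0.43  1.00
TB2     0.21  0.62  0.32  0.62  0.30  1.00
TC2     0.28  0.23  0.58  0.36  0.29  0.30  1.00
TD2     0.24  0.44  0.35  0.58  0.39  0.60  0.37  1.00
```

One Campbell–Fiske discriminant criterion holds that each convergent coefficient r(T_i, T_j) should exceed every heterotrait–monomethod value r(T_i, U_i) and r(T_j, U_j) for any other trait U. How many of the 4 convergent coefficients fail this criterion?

Convergent coefficients and their comparison sets:
TA (methods 1·2): 0.65 vs {0.29, 0.30, 0.41, 0.29, 0.45, 0.39} → pass.
TB (methods 1·2): 0.62 vs {0.29, 0.30, 0.38, 0.30, 0.61, 0.60} → pass.
TC (methods 1·2): 0.58 vs {0.41, 0.29, 0.38, 0.30, 0.52, 0.37} → pass.
TD (methods 1·2): 0.58 vs {0.45, 0.39, 0.61, 0.60, 0.52, 0.37} → fail.
1 of 4 fail.

1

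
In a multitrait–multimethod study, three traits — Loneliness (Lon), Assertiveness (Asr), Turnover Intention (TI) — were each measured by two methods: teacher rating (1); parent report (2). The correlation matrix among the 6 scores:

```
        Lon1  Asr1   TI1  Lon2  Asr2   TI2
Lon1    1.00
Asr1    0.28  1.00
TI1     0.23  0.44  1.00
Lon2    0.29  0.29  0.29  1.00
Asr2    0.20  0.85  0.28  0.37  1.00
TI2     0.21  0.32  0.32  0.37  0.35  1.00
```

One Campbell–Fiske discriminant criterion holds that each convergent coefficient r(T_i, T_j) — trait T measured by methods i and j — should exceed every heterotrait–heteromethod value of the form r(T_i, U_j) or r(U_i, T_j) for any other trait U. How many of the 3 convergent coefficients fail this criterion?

2

Convergent coefficients and their comparison sets:
Lon (methods 1·2): 0.29 vs {0.20, 0.29, 0.21, 0.29} → fail.
Asr (methods 1·2): 0.85 vs {0.29, 0.20, 0.32, 0.28} → pass.
TI (methods 1·2): 0.32 vs {0.29, 0.21, 0.28, 0.32} → fail.
2 of 3 fail.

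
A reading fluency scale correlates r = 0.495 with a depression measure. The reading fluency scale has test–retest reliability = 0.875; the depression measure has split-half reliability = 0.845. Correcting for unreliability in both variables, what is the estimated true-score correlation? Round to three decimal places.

0.576

r_true = r_obs / √(r_xx · r_yy) = 0.495 / √(0.875 × 0.845) = 0.495 / √0.739375 = 0.495 / 0.8599 ≈ 0.576.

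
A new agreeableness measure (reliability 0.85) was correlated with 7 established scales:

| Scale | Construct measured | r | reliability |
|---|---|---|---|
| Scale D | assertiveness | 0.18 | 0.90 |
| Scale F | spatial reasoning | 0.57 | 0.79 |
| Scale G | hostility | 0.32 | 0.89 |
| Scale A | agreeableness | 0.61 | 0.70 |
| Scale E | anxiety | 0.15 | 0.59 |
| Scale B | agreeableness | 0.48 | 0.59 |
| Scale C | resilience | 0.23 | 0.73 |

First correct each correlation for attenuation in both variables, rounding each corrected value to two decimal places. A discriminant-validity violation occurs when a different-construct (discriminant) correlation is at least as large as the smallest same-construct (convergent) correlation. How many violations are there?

Disattenuated r (r / √(r_scale · r_new)):
  Scale D (disc): 0.18 / √(0.90·0.85) = 0.21
  Scale F (disc): 0.57 / √(0.79·0.85) = 0.70
  Scale G (disc): 0.32 / √(0.89·0.85) = 0.37
  Scale A (conv): 0.61 / √(0.70·0.85) = 0.79
  Scale E (disc): 0.15 / √(0.59·0.85) = 0.21
  Scale B (conv): 0.48 / √(0.59·0.85) = 0.68
  Scale C (disc): 0.23 / √(0.73·0.85) = 0.29
Smallest convergent = 0.68. Discriminant values: 0.21, 0.70, 0.37, 0.21, 0.29; count ≥ 0.68 → 1.

1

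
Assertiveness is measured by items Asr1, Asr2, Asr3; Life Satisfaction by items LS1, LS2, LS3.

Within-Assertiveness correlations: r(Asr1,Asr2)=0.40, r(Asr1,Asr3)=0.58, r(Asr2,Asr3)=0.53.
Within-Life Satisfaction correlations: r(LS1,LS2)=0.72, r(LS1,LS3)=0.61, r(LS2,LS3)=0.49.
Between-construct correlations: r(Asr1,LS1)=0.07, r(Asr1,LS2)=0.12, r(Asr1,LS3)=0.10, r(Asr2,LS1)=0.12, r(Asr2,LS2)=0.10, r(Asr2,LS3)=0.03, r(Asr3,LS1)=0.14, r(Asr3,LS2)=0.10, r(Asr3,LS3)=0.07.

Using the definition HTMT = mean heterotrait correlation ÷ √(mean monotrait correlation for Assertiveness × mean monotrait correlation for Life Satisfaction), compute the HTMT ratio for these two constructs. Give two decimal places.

Between-construct mean = 0.85/9 = 0.0944.
Mean within-Asr = 1.51/3 = 0.5033; mean within-LS = 1.82/3 = 0.6067.
Geometric mean = √(0.5033 × 0.6067) = 0.5526.
HTMT = 0.0944 / 0.5526 = 0.17.

0.17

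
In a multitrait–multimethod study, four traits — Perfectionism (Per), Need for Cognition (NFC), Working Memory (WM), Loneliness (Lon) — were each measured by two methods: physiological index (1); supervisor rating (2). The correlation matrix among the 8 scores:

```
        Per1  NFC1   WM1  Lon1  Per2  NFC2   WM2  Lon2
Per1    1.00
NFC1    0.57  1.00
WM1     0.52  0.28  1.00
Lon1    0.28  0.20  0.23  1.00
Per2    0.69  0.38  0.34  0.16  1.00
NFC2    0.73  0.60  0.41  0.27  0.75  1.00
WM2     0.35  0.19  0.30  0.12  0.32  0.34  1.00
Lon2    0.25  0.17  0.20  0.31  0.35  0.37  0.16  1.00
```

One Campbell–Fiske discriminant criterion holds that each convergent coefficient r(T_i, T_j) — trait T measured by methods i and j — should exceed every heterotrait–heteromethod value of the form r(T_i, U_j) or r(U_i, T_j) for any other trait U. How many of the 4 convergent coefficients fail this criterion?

Convergent coefficients and their comparison sets:
Per (methods 1·2): 0.69 vs {0.73, 0.38, 0.35, 0.34, 0.25, 0.16} → fail.
NFC (methods 1·2): 0.60 vs {0.38, 0.73, 0.19, 0.41, 0.17, 0.27} → fail.
WM (methods 1·2): 0.30 vs {0.34, 0.35, 0.41, 0.19, 0.20, 0.12} → fail.
Lon (methods 1·2): 0.31 vs {0.16, 0.25, 0.27, 0.17, 0.12, 0.20} → pass.
3 of 4 fail.

3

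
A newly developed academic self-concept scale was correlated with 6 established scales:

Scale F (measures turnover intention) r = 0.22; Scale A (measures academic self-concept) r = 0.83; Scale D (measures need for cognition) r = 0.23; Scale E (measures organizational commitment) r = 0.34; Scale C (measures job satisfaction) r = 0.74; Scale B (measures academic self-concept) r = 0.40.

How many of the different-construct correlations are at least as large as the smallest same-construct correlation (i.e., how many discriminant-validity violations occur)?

Convergent (same construct = academic self-concept): Scale A, Scale B.
Smallest convergent = 0.40. Discriminant values: 0.22, 0.23, 0.34, 0.74; count ≥ 0.40 → 1.

1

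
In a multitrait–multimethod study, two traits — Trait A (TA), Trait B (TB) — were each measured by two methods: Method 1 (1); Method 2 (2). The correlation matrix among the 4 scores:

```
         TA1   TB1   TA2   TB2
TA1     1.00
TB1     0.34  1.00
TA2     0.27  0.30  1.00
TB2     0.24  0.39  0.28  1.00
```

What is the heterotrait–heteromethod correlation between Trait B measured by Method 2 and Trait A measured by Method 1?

0.24

Different traits and methods: r(TB2, TA1) = 0.24.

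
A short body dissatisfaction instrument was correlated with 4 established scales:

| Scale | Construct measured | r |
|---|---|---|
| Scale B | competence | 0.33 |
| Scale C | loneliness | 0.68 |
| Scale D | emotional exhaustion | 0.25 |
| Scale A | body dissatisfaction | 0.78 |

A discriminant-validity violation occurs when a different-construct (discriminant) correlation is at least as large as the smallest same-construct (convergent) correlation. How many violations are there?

0

Convergent (same construct = body dissatisfaction): Scale A.
Smallest convergent = 0.78. Discriminant values: 0.33, 0.68, 0.25; count ≥ 0.78 → 0.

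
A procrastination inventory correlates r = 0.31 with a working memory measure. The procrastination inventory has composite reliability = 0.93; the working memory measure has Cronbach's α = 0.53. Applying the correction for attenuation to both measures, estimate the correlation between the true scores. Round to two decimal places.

0.44

r_true = r_obs / √(r_xx · r_yy) = 0.31 / √(0.93 × 0.53) = 0.31 / √0.4929 = 0.31 / 0.7021 ≈ 0.44.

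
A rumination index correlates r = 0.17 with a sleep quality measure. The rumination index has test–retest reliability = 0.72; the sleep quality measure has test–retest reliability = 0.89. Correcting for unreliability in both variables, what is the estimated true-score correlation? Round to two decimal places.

r_true = r_obs / √(r_xx · r_yy) = 0.17 / √(0.72 × 0.89) = 0.17 / √0.6408 = 0.17 / 0.8005 ≈ 0.21.

0.21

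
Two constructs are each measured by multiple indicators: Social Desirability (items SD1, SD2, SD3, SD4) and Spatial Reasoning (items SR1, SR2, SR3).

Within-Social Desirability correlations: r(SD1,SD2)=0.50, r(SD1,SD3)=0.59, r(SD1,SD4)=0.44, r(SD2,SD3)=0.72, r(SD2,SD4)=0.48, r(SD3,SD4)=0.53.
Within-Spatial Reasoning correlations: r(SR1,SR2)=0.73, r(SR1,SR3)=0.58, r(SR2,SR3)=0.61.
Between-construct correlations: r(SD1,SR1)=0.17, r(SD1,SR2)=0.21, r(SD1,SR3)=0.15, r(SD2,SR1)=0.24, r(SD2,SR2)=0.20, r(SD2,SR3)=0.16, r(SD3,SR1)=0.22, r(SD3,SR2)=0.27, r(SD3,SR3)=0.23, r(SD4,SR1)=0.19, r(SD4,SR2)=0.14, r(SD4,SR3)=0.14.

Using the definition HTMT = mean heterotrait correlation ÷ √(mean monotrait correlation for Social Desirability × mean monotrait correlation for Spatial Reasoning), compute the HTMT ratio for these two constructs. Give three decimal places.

0.328

Mean heterotrait r = 2.32/12 = 0.1933.
Mean within-SD = 3.26/6 = 0.5433; mean within-SR = 1.92/3 = 0.6400.
Geometric mean = √(0.5433 × 0.6400) = 0.5897.
HTMT = 0.1933 / 0.5897 = 0.328.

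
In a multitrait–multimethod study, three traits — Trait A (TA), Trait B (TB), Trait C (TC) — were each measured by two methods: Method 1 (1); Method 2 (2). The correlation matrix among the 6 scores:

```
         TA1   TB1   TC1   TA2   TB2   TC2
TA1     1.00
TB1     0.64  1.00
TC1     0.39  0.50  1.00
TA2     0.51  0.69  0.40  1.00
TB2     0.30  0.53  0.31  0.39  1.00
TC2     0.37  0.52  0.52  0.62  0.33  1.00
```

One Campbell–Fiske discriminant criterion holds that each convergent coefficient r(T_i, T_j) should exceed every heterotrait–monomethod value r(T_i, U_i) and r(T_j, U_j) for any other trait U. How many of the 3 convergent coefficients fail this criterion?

Checking each validity diagonal entry against its comparison values:
TA (methods 1·2): 0.51 vs {0.64, 0.39, 0.39, 0.62} → fail.
TB (methods 1·2): 0.53 vs {0.64, 0.39, 0.50, 0.33} → fail.
TC (methods 1·2): 0.52 vs {0.39, 0.62, 0.50, 0.33} → fail.
3 of 3 fail.

3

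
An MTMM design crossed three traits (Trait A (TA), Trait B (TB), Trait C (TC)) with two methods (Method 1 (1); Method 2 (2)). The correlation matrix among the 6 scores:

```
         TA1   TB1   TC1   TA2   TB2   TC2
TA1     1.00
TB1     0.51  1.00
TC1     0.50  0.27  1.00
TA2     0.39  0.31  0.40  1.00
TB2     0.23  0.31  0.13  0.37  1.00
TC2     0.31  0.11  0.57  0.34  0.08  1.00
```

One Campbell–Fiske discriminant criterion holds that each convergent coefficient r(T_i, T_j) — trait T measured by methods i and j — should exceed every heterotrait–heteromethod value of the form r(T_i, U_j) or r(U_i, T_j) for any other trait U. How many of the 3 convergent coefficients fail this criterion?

2

Each convergent coefficient versus the relevant comparison correlations:
TA (methods 1·2): 0.39 vs {0.23, 0.31, 0.31, 0.40} → fail.
TB (methods 1·2): 0.31 vs {0.31, 0.23, 0.11, 0.13} → fail.
TC (methods 1·2): 0.57 vs {0.40, 0.31, 0.13, 0.11} → pass.
2 of 3 fail.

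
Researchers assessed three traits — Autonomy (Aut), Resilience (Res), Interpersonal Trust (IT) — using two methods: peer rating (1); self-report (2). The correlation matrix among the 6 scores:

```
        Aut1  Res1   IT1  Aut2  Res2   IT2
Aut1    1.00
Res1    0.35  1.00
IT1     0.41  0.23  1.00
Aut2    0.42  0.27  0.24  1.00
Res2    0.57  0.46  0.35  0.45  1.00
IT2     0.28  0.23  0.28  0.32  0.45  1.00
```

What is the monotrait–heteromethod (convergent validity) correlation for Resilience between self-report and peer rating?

0.46

Same trait (Res), different methods: r(Res2, Res1) = 0.46.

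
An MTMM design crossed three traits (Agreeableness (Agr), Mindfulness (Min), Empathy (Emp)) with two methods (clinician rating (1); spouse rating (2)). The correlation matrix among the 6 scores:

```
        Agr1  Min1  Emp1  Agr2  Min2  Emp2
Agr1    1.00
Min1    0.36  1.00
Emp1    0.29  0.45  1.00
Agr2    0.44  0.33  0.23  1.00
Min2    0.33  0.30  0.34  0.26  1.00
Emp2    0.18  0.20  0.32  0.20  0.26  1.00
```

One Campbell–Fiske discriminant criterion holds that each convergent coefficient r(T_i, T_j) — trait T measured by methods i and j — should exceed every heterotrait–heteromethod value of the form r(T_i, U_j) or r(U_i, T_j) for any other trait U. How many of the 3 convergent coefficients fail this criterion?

Each convergent coefficient versus the relevant comparison correlations:
Agr (methods 1·2): 0.44 vs {0.33, 0.33, 0.18, 0.23} → pass.
Min (methods 1·2): 0.30 vs {0.33, 0.33, 0.20, 0.34} → fail.
Emp (methods 1·2): 0.32 vs {0.23, 0.18, 0.34, 0.20} → fail.
2 of 3 fail.

2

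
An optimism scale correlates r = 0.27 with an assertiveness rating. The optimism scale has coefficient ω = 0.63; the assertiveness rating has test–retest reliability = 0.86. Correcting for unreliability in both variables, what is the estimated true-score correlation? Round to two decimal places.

0.37

r_true = r_obs / √(r_xx · r_yy) = 0.27 / √(0.63 × 0.86) = 0.27 / √0.5418 = 0.27 / 0.7361 ≈ 0.37.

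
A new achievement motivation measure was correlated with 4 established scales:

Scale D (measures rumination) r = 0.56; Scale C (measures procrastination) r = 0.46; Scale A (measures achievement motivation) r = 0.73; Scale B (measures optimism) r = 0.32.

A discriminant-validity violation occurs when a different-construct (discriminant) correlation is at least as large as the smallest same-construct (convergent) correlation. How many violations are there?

0

Convergent (same construct = achievement motivation): Scale A.
Smallest convergent = 0.73. Discriminant values: 0.56, 0.46, 0.32; count ≥ 0.73 → 0.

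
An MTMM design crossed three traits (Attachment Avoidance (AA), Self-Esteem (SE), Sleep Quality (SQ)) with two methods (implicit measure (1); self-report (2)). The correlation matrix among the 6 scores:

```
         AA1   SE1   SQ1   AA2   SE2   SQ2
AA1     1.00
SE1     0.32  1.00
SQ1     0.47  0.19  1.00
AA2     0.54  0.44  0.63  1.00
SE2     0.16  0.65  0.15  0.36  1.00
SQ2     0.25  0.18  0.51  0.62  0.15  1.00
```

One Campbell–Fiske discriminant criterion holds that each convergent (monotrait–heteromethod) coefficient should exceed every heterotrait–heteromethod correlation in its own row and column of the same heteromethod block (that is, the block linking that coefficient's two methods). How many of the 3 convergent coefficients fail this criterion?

Each convergent coefficient versus the relevant comparison correlations:
AA (methods 1·2): 0.54 vs {0.16, 0.44, 0.25, 0.63} → fail.
SE (methods 1·2): 0.65 vs {0.44, 0.16, 0.18, 0.15} → pass.
SQ (methods 1·2): 0.51 vs {0.63, 0.25, 0.15, 0.18} → fail.
2 of 3 fail.

2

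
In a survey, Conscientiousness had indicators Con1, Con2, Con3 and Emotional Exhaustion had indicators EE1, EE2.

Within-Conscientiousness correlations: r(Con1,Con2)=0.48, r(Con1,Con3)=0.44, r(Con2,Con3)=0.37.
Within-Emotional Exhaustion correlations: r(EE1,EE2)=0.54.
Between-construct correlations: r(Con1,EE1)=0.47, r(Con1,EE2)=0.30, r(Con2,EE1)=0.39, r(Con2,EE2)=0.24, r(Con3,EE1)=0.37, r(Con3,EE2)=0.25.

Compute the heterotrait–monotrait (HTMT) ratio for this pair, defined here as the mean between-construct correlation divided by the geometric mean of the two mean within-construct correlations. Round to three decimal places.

Mean heterotrait r = 2.02/6 = 0.3367.
Mean within-Con = 1.29/3 = 0.4300; mean within-EE = 0.54/1 = 0.5400.
Geometric mean = √(0.4300 × 0.5400) = 0.4819.
HTMT = 0.3367 / 0.4819 = 0.699.

0.699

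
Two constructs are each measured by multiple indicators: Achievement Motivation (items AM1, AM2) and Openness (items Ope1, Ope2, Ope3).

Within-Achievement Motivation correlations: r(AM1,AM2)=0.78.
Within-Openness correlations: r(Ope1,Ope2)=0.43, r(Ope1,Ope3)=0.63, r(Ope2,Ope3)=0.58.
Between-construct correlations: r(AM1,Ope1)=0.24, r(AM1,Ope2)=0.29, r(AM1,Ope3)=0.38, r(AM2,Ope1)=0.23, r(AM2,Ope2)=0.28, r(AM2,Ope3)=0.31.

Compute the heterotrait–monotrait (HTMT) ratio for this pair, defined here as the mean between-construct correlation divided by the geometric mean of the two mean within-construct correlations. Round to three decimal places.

Mean heterotrait r = 1.73/6 = 0.2883.
Mean within-AM = 0.78/1 = 0.7800; mean within-Ope = 1.64/3 = 0.5467.
Geometric mean = √(0.7800 × 0.5467) = 0.6530.
HTMT = 0.2883 / 0.6530 = 0.442.

0.442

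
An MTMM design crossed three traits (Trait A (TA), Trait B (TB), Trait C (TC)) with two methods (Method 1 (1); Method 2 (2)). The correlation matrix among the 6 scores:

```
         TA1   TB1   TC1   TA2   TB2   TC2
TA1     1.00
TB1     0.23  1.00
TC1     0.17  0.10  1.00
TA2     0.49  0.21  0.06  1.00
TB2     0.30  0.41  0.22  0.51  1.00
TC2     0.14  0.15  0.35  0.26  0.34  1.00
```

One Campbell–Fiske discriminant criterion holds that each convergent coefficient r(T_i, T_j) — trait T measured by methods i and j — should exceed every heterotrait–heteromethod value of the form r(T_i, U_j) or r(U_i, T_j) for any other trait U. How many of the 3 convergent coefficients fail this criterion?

Each convergent coefficient versus the relevant comparison correlations:
TA (methods 1·2): 0.49 vs {0.30, 0.21, 0.14, 0.06} → pass.
TB (methods 1·2): 0.41 vs {0.21, 0.30, 0.15, 0.22} → pass.
TC (methods 1·2): 0.35 vs {0.06, 0.14, 0.22, 0.15} → pass.
0 of 3 fail.

0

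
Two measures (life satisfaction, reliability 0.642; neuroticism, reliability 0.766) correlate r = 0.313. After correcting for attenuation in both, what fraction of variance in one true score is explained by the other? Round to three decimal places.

0.199

Disattenuated r = 0.313 / √(0.642 × 0.766) = 0.313 / 0.7013 = 0.4463.
Shared true-score variance = 0.4463² = 0.1992 ≈ 0.199.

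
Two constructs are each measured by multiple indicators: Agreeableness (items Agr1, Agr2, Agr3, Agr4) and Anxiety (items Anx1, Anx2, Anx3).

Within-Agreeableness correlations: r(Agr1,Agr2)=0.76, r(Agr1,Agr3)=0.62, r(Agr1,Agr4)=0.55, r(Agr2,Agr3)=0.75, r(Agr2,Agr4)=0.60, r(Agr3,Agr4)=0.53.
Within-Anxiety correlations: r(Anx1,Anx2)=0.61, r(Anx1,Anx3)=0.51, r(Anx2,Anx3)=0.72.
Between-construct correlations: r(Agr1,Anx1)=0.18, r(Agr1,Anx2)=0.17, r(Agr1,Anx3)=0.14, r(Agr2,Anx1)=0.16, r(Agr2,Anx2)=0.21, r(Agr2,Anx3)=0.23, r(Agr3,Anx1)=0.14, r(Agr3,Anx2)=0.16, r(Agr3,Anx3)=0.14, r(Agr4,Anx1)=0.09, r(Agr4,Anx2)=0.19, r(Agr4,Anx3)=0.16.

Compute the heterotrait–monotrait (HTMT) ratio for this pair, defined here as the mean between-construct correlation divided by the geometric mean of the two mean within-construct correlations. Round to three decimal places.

0.263

Mean between = 1.97/12 = 0.1642.
Mean within-Agr = 3.81/6 = 0.6350; mean within-Anx = 1.84/3 = 0.6133.
Geometric mean = √(0.6350 × 0.6133) = 0.6241.
HTMT = 0.1642 / 0.6241 = 0.263.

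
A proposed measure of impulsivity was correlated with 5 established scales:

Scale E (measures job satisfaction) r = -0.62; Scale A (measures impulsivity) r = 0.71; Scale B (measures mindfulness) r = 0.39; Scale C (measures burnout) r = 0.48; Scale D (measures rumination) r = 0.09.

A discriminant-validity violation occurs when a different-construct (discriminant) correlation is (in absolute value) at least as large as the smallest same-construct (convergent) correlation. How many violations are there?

Convergent (same construct = impulsivity): Scale A.
Smallest convergent = 0.71. Discriminant |r|: 0.62, 0.39, 0.48, 0.09; count ≥ 0.71 → 0.

0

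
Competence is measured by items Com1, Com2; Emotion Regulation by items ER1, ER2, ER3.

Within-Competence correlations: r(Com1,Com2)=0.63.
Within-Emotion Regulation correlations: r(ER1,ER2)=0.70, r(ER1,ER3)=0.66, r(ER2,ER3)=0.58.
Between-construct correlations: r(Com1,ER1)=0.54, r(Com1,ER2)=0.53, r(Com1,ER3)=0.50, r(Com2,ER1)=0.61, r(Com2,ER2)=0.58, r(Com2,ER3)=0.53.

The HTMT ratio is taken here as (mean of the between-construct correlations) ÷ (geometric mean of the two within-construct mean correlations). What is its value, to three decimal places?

Mean between = 3.29/6 = 0.5483.
Mean within-Com = 0.63/1 = 0.6300; mean within-ER = 1.94/3 = 0.6467.
Geometric mean = √(0.6300 × 0.6467) = 0.6383.
HTMT = 0.5483 / 0.6383 = 0.859.

0.859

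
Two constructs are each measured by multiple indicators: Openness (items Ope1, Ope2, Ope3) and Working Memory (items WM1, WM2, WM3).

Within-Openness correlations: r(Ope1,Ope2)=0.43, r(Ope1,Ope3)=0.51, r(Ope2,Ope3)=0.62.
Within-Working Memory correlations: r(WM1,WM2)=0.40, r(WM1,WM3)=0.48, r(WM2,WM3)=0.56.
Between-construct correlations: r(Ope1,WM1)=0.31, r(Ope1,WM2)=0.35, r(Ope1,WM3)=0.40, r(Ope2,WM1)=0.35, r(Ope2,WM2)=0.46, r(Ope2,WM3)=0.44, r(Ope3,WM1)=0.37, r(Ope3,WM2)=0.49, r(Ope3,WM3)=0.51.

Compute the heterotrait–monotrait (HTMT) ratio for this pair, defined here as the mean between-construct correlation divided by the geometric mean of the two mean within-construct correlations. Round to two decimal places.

Mean between = 3.68/9 = 0.4089.
Mean within-Ope = 1.56/3 = 0.5200; mean within-WM = 1.44/3 = 0.4800.
Geometric mean = √(0.5200 × 0.4800) = 0.4996.
HTMT = 0.4089 / 0.4996 = 0.82.

0.82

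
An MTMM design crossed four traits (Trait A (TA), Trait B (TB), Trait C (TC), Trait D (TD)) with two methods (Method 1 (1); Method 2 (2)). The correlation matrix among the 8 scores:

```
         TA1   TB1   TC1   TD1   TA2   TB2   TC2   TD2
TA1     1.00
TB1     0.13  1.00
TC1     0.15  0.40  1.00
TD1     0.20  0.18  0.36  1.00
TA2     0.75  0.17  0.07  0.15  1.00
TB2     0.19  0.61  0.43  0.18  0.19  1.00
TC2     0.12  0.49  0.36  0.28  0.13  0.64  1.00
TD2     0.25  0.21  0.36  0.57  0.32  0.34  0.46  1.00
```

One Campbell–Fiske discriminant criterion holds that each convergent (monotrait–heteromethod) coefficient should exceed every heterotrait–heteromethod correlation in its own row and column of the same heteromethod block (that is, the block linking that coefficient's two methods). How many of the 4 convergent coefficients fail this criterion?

Checking each validity diagonal entry against its comparison values:
TA (methods 1·2): 0.75 vs {0.19, 0.17, 0.12, 0.07, 0.25, 0.15} → pass.
TB (methods 1·2): 0.61 vs {0.17, 0.19, 0.49, 0.43, 0.21, 0.18} → pass.
TC (methods 1·2): 0.36 vs {0.07, 0.12, 0.43, 0.49, 0.36, 0.28} → fail.
TD (methods 1·2): 0.57 vs {0.15, 0.25, 0.18, 0.21, 0.28, 0.36} → pass.
1 of 4 fail.

1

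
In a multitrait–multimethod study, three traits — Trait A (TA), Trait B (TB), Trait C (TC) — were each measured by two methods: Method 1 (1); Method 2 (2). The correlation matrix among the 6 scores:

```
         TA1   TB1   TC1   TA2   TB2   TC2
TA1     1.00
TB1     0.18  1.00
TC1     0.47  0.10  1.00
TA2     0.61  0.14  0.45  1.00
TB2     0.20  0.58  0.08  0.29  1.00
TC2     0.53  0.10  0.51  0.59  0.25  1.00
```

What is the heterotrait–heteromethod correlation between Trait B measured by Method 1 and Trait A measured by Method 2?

Different traits and methods: r(TB1, TA2) = 0.14.

0.14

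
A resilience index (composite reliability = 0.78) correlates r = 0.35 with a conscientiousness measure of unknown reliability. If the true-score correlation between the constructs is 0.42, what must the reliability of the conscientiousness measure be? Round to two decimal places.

r_true = r_obs / √(r_xx · r_yy) ⇒ 0.42 = 0.35 / √(0.78 · r_yy).
√(0.78 · r_yy) = 0.35 / 0.42 = 0.8333; 0.78 · r_yy = 0.6944; r_yy = 0.6944 / 0.78 ≈ 0.89.

0.89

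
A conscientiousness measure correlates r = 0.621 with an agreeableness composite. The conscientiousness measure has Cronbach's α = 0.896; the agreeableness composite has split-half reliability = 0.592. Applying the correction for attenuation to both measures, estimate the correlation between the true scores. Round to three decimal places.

0.853

r_true = r_obs / √(r_xx · r_yy) = 0.621 / √(0.896 × 0.592) = 0.621 / √0.530432 = 0.621 / 0.7283 ≈ 0.853.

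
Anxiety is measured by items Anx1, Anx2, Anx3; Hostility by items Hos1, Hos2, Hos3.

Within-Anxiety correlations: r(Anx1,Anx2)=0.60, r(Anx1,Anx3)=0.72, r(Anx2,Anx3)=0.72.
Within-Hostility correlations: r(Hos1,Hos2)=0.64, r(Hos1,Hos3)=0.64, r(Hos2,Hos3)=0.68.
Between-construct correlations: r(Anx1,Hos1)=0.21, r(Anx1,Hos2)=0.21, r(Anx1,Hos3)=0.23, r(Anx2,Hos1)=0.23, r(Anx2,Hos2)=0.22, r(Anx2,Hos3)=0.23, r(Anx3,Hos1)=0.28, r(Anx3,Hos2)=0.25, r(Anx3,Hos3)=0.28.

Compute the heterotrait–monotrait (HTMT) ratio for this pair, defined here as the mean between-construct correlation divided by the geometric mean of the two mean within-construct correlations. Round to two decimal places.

0.36

Mean heterotrait r = 2.14/9 = 0.2378.
Mean within-Anx = 2.04/3 = 0.6800; mean within-Hos = 1.96/3 = 0.6533.
Geometric mean = √(0.6800 × 0.6533) = 0.6665.
HTMT = 0.2378 / 0.6665 = 0.36.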